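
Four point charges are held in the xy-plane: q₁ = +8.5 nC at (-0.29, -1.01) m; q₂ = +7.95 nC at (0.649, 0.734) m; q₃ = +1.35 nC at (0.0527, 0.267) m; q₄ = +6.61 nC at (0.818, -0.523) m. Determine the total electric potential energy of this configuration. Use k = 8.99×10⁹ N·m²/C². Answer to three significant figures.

1.37×10⁻⁶ J

The assembly work is the sum of pairwise potential energies, U = Σ_{i<j} kqᵢqⱼ/rᵢⱼ.
Pair separations: r₁₂ = 1.98 m, r₁₃ = 1.32 m, r₁₄ = 1.21 m, r₂₃ = 0.757 m, r₂₄ = 1.27 m, r₃₄ = 1.10 m.
Summing all 6 pair terms gives U = 1.37×10⁻⁶ J.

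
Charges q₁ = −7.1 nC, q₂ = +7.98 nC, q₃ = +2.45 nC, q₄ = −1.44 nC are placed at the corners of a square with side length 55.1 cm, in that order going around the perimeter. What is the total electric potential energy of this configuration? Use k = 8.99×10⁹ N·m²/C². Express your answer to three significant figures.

-8.29×10⁻⁷ J

The assembly work is the sum of pairwise potential energies, U = Σ_{i<j} kqᵢqⱼ/rᵢⱼ.
The four side pairs have separation 0.551 m and the two diagonal pairs 0.779 m.
Summing all 6 pair terms gives U = -8.29×10⁻⁷ J.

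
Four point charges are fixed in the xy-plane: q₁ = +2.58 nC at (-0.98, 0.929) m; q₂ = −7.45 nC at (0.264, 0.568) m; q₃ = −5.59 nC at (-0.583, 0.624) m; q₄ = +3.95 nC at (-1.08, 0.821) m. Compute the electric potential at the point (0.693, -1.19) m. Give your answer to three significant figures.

-37.8 V

Electric potential is a scalar, so the contributions from each charge add algebraically: V = Σ kqᵢ/rᵢ.
Distances from the field point to each charge: r₁ = 2.70 m, r₂ = 1.81 m, r₃ = 2.22 m, r₄ = 2.68 m.
V = k[(2.58×10⁻⁹)/(2.70) + (-7.45×10⁻⁹)/(1.81) + (-5.59×10⁻⁹)/(2.22) + (3.95×10⁻⁹)/(2.68)] = -37.8 V.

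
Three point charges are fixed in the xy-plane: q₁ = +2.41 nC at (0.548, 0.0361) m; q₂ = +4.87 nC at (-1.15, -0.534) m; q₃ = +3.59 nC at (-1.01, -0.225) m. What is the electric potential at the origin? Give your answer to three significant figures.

The total potential is the scalar sum of each charge's contribution, V = Σ kqᵢ/rᵢ.
Distances from the field point to each charge: r₁ = 0.549 m, r₂ = 1.27 m, r₃ = 1.03 m.
V = k[(2.41×10⁻⁹)/(0.549) + (4.87×10⁻⁹)/(1.27) + (3.59×10⁻⁹)/(1.03)] = 105 V.

105 V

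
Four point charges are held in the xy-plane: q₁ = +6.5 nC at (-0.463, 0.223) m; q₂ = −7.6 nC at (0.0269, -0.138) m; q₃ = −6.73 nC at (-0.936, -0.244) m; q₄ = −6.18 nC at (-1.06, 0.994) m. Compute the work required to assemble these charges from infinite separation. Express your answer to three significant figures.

The work to assemble the configuration equals its total potential energy, U = Σ kqᵢqⱼ/rᵢⱼ over all pairs.
Pair separations: r₁₂ = 0.609 m, r₁₃ = 0.665 m, r₁₄ = 0.975 m, r₂₃ = 0.969 m, r₂₄ = 1.57 m, r₃₄ = 1.24 m.
Summing all 6 pair terms gives U = -6.48×10⁻⁷ J.

-6.48×10⁻⁷ J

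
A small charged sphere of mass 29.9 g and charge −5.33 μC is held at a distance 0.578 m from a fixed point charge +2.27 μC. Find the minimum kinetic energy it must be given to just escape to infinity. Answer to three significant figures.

0.188 J

To just escape, total mechanical energy must reach zero at infinity: ½mv²_min + U = 0, so ½mv²_min = −U = |kQq|/r.
|U| = |kQq|/r = (8.99×10⁹ N·m²/C²)(2.27×10⁻⁶)(5.33×10⁻⁶)/(0.578) = 0.188 J.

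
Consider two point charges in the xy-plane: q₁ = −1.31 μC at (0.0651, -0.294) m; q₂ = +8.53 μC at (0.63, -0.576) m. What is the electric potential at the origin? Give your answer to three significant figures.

Electric potential is a scalar, so the contributions from each charge add algebraically: V = Σ kqᵢ/rᵢ.
Distances from the field point to each charge: r₁ = 0.301 m, r₂ = 0.854 m.
V = k[(-1.31×10⁻⁶)/(0.301) + (8.53×10⁻⁶)/(0.854)] = 5.07×10⁴ V.

5.07×10⁴ V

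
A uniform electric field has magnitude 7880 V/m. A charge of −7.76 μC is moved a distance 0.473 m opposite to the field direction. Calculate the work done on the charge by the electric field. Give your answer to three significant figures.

The potential change for a displacement 0.473 m opposite to the field direction is ΔV = +Ed = 3730 V.
W_field = −qΔV = 0.0289 J.

0.0289 J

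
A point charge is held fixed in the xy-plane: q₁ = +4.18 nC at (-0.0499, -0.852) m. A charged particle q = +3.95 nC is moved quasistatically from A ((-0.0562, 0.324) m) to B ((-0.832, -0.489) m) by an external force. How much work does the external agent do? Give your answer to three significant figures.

4.59×10⁻⁸ J

For quasistatic motion the external work equals the change in potential energy: W_ext = qΔV = q(V_B − V_A).
At A: distance to the source charge is 1.18 m; V_A = kq₁/r = 32.0 V.
At B: distance to the source charge is 0.862 m; V_B = kq₁/r = 43.6 V.
ΔV = V_B − V_A = 11.6 V.
W_ext = qΔV = (3.95×10⁻⁹ C)(11.6 V) = 4.59×10⁻⁸ J.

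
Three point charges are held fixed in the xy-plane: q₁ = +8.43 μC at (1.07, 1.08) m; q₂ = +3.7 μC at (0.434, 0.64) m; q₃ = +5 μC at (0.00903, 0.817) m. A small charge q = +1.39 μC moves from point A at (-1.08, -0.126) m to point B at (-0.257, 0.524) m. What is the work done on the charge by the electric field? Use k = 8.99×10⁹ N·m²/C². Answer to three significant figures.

The work done by the electric force is W_field = −ΔU = −q(V_B − V_A) = q(V_A − V_B).
At A: distances to the source charges are 2.47 m, 1.70 m, 1.44 m; V_A = Σ kqᵢ/rᵢ = 8.15×10⁴ V.
At B: distances to the source charges are 1.44 m, 0.701 m, 0.396 m; V_B = Σ kqᵢ/rᵢ = 2.14×10⁵ V.
ΔV = V_B − V_A = 1.32×10⁵ V.
W_field = −qΔV = −(1.39×10⁻⁶ C)(1.32×10⁵ V) = -0.184 J.

-0.184 J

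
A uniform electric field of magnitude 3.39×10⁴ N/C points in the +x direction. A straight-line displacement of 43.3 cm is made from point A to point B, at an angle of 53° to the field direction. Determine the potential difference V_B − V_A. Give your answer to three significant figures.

-8830 V

Only the component of displacement along E changes the potential: ΔV = −E·d·cosθ.
ΔV = −(3.39×10⁴ V/m)(0.433 m)cos53° = -8830 V.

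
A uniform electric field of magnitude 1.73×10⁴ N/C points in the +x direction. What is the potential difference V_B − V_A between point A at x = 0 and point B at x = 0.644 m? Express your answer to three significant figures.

-1.11×10⁴ V

In a uniform field, potential decreases in the direction of E: V_B − V_A = −E·Δx.
V_B − V_A = −(1.73×10⁴ V/m)(0.644 m) = -1.11×10⁴ V.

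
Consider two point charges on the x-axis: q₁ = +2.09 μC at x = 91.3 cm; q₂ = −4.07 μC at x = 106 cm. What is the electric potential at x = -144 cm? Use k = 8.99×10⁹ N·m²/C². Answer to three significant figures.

Electric potential is a scalar, so the contributions from each charge add algebraically: V = Σ kqᵢ/rᵢ.
Distances from the field point to each charge: r₁ = 2.35 m, r₂ = 2.50 m.
V = k[(2.09×10⁻⁶)/(2.35) + (-4.07×10⁻⁶)/(2.50)] = -6650 V.

-6650 V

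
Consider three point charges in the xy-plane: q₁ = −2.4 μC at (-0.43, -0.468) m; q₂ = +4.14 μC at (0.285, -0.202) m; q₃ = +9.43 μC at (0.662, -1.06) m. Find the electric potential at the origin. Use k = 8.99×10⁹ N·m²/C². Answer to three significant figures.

The total potential is the scalar sum of each charge's contribution, V = Σ kqᵢ/rᵢ.
Distances from the field point to each charge: r₁ = 0.636 m, r₂ = 0.349 m, r₃ = 1.25 m.
V = k[(-2.40×10⁻⁶)/(0.636) + (4.14×10⁻⁶)/(0.349) + (9.43×10⁻⁶)/(1.25)] = 1.40×10⁵ V.

1.40×10⁵ V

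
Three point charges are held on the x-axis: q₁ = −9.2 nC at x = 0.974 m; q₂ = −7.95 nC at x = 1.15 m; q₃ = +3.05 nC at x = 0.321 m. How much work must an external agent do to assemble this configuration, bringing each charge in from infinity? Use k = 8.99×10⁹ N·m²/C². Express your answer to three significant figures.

The assembly work is the sum of pairwise potential energies, U = Σ_{i<j} kqᵢqⱼ/rᵢⱼ.
Pair separations: r₁₂ = 0.176 m, r₁₃ = 0.653 m, r₂₃ = 0.829 m.
U = (3.74×10⁻⁶) + (-3.86×10⁻⁷) + (-2.63×10⁻⁷) = 3.09×10⁻⁶ J.

3.09×10⁻⁶ J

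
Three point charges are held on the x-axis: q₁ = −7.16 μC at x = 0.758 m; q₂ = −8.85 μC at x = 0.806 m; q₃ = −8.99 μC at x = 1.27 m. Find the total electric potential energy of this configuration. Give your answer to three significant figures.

14.5 J

The assembly work is the sum of pairwise potential energies, U = Σ_{i<j} kqᵢqⱼ/rᵢⱼ.
Pair separations: r₁₂ = 0.0480 m, r₁₃ = 0.512 m, r₂₃ = 0.464 m.
U = (11.9) + (1.13) + (1.54) = 14.5 J.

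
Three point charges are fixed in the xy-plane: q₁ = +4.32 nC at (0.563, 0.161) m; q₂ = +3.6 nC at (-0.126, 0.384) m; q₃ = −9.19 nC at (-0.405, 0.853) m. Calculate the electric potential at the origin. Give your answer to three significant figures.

Electric potential is a scalar, so the contributions from each charge add algebraically: V = Σ kqᵢ/rᵢ.
Distances from the field point to each charge: r₁ = 0.586 m, r₂ = 0.404 m, r₃ = 0.944 m.
V = k[(4.32×10⁻⁹)/(0.586) + (3.60×10⁻⁹)/(0.404) + (-9.19×10⁻⁹)/(0.944)] = 58.9 V.

58.9 V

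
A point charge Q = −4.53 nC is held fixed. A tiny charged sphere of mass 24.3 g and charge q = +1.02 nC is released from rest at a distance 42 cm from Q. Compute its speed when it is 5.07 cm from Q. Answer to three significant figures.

Only the electrostatic force acts, so mechanical energy is conserved: ½mv² = U₁ − U₂ = kQq(1/r₁ − 1/r₂).
U₁ − U₂ = (8.99×10⁹ N·m²/C²)(-4.53×10⁻⁹ C)(1.02×10⁻⁹ C)(1/0.420 − 1/0.0507) = 7.20×10⁻⁷ J.
v = √(2·7.20×10⁻⁷/0.0243) = 7.70×10⁻³ m/s.

7.70×10⁻³ m/s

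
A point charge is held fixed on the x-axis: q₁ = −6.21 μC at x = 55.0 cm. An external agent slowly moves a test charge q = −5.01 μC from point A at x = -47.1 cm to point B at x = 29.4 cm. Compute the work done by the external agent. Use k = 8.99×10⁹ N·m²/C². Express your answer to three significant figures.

0.819 J

For quasistatic motion the external work equals the change in potential energy: W_ext = qΔV = q(V_B − V_A).
At A: distance to the source charge is 1.02 m; V_A = kq₁/r = -5.47×10⁴ V.
At B: distance to the source charge is 0.256 m; V_B = kq₁/r = -2.18×10⁵ V.
ΔV = V_B − V_A = -1.63×10⁵ V.
W_ext = qΔV = (-5.01×10⁻⁶ C)(-1.63×10⁵ V) = 0.819 J.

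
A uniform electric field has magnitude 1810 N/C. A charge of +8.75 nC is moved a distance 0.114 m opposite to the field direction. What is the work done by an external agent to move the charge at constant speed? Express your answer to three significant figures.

The potential change for a displacement 0.114 m opposite to the field direction is ΔV = +Ed = 206 V.
W_ext = qΔV = 1.81×10⁻⁶ J.

1.81×10⁻⁶ J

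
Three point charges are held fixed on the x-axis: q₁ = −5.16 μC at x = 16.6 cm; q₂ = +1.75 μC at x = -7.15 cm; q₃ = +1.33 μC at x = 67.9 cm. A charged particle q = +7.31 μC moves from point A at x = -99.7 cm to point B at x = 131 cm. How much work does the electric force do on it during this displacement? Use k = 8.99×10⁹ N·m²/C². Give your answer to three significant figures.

The work done by the electric force is W_field = −ΔU = −q(V_B − V_A) = q(V_A − V_B).
At A: distances to the source charges are 1.16 m, 0.925 m, 1.68 m; V_A = Σ kqᵢ/rᵢ = -1.58×10⁴ V.
At B: distances to the source charges are 1.14 m, 1.38 m, 0.631 m; V_B = Σ kqᵢ/rᵢ = -1.02×10⁴ V.
ΔV = V_B − V_A = 5540 V.
W_field = −qΔV = −(7.31×10⁻⁶ C)(5540 V) = -0.0405 J.

-0.0405 J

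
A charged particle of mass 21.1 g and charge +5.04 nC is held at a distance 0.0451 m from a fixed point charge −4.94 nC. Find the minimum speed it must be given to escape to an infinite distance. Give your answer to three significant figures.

To just escape, total mechanical energy must reach zero at infinity: ½mv²_min + U = 0, so ½mv²_min = −U = |kQq|/r.
|U| = |kQq|/r = (8.99×10⁹ N·m²/C²)(4.94×10⁻⁹)(5.04×10⁻⁹)/(0.0451) = 4.96×10⁻⁶ J.
v_min = √(2|U|/m) = √(2·4.96×10⁻⁶/0.0211) = 0.0217 m/s.

0.0217 m/s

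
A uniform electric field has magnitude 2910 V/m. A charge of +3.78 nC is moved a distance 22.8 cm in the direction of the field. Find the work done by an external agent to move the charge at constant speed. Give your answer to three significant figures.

-2.51×10⁻⁶ J

The potential change for a displacement 22.8 cm in the direction of the field is ΔV = −Ed = -663 V.
W_ext = qΔV = -2.51×10⁻⁶ J.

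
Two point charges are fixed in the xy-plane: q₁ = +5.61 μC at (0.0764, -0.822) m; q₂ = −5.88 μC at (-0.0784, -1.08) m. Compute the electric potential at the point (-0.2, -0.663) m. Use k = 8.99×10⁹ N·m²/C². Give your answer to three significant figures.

3.65×10⁴ V

The total potential is the scalar sum of each charge's contribution, V = Σ kqᵢ/rᵢ.
Distances from the field point to each charge: r₁ = 0.319 m, r₂ = 0.434 m.
V = k[(5.61×10⁻⁶)/(0.319) + (-5.88×10⁻⁶)/(0.434)] = 3.65×10⁴ V.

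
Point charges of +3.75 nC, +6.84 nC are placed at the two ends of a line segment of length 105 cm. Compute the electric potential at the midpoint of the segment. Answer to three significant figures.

The total potential is the scalar sum of each charge's contribution, V = Σ kqᵢ/rᵢ.
Each charge is 0.525 m from the midpoint.
V = k[(3.75×10⁻⁹)/(0.525) + (6.84×10⁻⁹)/(0.525)] = 181 V.

181 V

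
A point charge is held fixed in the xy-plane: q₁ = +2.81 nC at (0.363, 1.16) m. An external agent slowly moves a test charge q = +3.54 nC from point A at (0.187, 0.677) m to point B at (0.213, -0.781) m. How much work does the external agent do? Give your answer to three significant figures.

For quasistatic motion the external work equals the change in potential energy: W_ext = qΔV = q(V_B − V_A).
At A: distance to the source charge is 0.514 m; V_A = kq₁/r = 49.1 V.
At B: distance to the source charge is 1.95 m; V_B = kq₁/r = 13.0 V.
ΔV = V_B − V_A = -36.2 V.
W_ext = qΔV = (3.54×10⁻⁹ C)(-36.2 V) = -1.28×10⁻⁷ J.

-1.28×10⁻⁷ J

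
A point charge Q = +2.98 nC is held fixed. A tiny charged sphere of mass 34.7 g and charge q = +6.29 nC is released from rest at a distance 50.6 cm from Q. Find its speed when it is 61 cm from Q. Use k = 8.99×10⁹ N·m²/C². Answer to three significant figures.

Only the electrostatic force acts, so mechanical energy is conserved: ½mv² = U₁ − U₂ = kQq(1/r₁ − 1/r₂).
U₁ − U₂ = (8.99×10⁹ N·m²/C²)(2.98×10⁻⁹ C)(6.29×10⁻⁹ C)(1/0.506 − 1/0.610) = 5.68×10⁻⁸ J.
v = √(2·5.68×10⁻⁸/0.0347) = 1.81×10⁻³ m/s.

1.81×10⁻³ m/s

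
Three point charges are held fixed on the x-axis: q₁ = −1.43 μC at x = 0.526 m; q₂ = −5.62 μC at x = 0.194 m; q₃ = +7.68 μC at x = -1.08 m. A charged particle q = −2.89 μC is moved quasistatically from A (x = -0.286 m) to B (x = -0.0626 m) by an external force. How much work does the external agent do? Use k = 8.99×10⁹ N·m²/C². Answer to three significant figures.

0.337 J

For quasistatic motion the external work equals the change in potential energy: W_ext = qΔV = q(V_B − V_A).
At A: distances to the source charges are 0.812 m, 0.480 m, 0.794 m; V_A = Σ kqᵢ/rᵢ = -3.41×10⁴ V.
At B: distances to the source charges are 0.589 m, 0.257 m, 1.02 m; V_B = Σ kqᵢ/rᵢ = -1.51×10⁵ V.
ΔV = V_B − V_A = -1.17×10⁵ V.
W_ext = qΔV = (-2.89×10⁻⁶ C)(-1.17×10⁵ V) = 0.337 J.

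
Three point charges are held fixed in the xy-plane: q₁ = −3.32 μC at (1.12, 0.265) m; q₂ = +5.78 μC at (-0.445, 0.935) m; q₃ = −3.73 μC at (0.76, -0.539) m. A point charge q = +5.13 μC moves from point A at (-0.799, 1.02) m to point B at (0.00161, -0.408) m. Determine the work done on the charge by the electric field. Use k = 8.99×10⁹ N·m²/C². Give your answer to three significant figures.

The work done by the electric force is W_field = −ΔU = −q(V_B − V_A) = q(V_A − V_B).
At A: distances to the source charges are 2.06 m, 0.364 m, 2.20 m; V_A = Σ kqᵢ/rᵢ = 1.13×10⁵ V.
At B: distances to the source charges are 1.31 m, 1.42 m, 0.770 m; V_B = Σ kqᵢ/rᵢ = -2.97×10⁴ V.
ΔV = V_B − V_A = -1.43×10⁵ V.
W_field = −qΔV = −(5.13×10⁻⁶ C)(-1.43×10⁵ V) = 0.732 J.

0.732 J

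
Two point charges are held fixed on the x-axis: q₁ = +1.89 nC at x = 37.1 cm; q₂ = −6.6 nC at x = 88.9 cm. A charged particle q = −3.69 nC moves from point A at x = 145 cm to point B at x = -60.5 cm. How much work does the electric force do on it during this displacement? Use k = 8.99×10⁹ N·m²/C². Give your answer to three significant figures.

2.50×10⁻⁷ J

The work done by the electric force is W_field = −ΔU = −q(V_B − V_A) = q(V_A − V_B).
At A: distances to the source charges are 1.08 m, 0.561 m; V_A = Σ kqᵢ/rᵢ = -90.0 V.
At B: distances to the source charges are 0.976 m, 1.49 m; V_B = Σ kqᵢ/rᵢ = -22.3 V.
ΔV = V_B − V_A = 67.7 V.
W_field = −qΔV = −(-3.69×10⁻⁹ C)(67.7 V) = 2.50×10⁻⁷ J.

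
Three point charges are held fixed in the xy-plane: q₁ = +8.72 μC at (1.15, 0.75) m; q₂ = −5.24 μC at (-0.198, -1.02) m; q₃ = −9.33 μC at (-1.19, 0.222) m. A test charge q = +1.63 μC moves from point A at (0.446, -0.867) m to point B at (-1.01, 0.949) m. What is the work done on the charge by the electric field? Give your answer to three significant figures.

The work done by the electric force is W_field = −ΔU = −q(V_B − V_A) = q(V_A − V_B).
At A: distances to the source charges are 1.76 m, 0.662 m, 1.97 m; V_A = Σ kqᵢ/rᵢ = -6.94×10⁴ V.
At B: distances to the source charges are 2.17 m, 2.13 m, 0.749 m; V_B = Σ kqᵢ/rᵢ = -9.80×10⁴ V.
ΔV = V_B − V_A = -2.86×10⁴ V.
W_field = −qΔV = −(1.63×10⁻⁶ C)(-2.86×10⁴ V) = 0.0466 J.

0.0466 J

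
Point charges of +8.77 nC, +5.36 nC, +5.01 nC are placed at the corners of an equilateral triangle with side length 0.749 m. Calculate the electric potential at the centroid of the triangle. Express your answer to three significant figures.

398 V

Electric potential is a scalar, so the contributions from each charge add algebraically: V = Σ kqᵢ/rᵢ.
The distance from each vertex to the centroid is a/√3 = 0.432 m.
V = k[(8.77×10⁻⁹)/(0.432) + (5.36×10⁻⁹)/(0.432) + (5.01×10⁻⁹)/(0.432)] = 398 V.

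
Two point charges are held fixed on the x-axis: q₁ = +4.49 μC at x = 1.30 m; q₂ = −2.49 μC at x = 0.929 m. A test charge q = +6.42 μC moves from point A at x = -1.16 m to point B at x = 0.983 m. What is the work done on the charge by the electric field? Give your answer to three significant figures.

The work done by the electric force is W_field = −ΔU = −q(V_B − V_A) = q(V_A − V_B).
At A: distances to the source charges are 2.46 m, 2.09 m; V_A = Σ kqᵢ/rᵢ = 5690 V.
At B: distances to the source charges are 0.317 m, 0.0540 m; V_B = Σ kqᵢ/rᵢ = -2.87×10⁵ V.
ΔV = V_B − V_A = -2.93×10⁵ V.
W_field = −qΔV = −(6.42×10⁻⁶ C)(-2.93×10⁵ V) = 1.88 J.

1.88 J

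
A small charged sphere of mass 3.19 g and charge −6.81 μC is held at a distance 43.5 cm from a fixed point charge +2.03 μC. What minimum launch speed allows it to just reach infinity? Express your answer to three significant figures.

To just escape, total mechanical energy must reach zero at infinity: ½mv²_min + U = 0, so ½mv²_min = −U = |kQq|/r.
|U| = |kQq|/r = (8.99×10⁹ N·m²/C²)(2.03×10⁻⁶)(6.81×10⁻⁶)/(0.435) = 0.286 J.
v_min = √(2|U|/m) = √(2·0.286/3.19×10⁻³) = 13.4 m/s.

13.4 m/s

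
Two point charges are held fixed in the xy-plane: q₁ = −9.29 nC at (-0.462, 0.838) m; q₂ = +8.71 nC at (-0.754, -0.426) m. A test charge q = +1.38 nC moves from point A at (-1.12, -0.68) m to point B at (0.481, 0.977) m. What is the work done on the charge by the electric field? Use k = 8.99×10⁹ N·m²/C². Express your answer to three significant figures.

2.36×10⁻⁷ J

The work done by the electric force is W_field = −ΔU = −q(V_B − V_A) = q(V_A − V_B).
At A: distances to the source charges are 1.65 m, 0.446 m; V_A = Σ kqᵢ/rᵢ = 125 V.
At B: distances to the source charges are 0.953 m, 1.87 m; V_B = Σ kqᵢ/rᵢ = -45.7 V.
ΔV = V_B − V_A = -171 V.
W_field = −qΔV = −(1.38×10⁻⁹ C)(-171 V) = 2.36×10⁻⁷ J.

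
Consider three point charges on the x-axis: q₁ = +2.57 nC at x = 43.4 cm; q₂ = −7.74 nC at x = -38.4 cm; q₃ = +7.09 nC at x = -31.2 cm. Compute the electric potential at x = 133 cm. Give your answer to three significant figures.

The total potential is the scalar sum of each charge's contribution, V = Σ kqᵢ/rᵢ.
Distances from the field point to each charge: r₁ = 0.896 m, r₂ = 1.71 m, r₃ = 1.64 m.
V = k[(2.57×10⁻⁹)/(0.896) + (-7.74×10⁻⁹)/(1.71) + (7.09×10⁻⁹)/(1.64)] = 24.0 V.

24.0 V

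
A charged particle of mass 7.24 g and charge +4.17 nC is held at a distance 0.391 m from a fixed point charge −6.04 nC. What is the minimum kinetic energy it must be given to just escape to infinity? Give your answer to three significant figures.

5.79×10⁻⁷ J

To just escape, total mechanical energy must reach zero at infinity: ½mv²_min + U = 0, so ½mv²_min = −U = |kQq|/r.
|U| = |kQq|/r = (8.99×10⁹ N·m²/C²)(6.04×10⁻⁹)(4.17×10⁻⁹)/(0.391) = 5.79×10⁻⁷ J.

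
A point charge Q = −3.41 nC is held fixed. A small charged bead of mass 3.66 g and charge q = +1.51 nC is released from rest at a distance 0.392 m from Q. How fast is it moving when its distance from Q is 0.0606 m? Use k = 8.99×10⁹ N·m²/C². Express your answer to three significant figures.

0.0188 m/s

Only the electrostatic force acts, so mechanical energy is conserved: ½mv² = U₁ − U₂ = kQq(1/r₁ − 1/r₂).
U₁ − U₂ = (8.99×10⁹ N·m²/C²)(-3.41×10⁻⁹ C)(1.51×10⁻⁹ C)(1/0.392 − 1/0.0606) = 6.46×10⁻⁷ J.
v = √(2·6.46×10⁻⁷/3.66×10⁻³) = 0.0188 m/s.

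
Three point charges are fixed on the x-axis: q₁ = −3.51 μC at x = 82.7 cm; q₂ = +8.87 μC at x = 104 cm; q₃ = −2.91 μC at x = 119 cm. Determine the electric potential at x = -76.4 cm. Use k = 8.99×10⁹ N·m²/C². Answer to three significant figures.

1.10×10⁴ V

Electric potential is a scalar, so the contributions from each charge add algebraically: V = Σ kqᵢ/rᵢ.
Distances from the field point to each charge: r₁ = 1.59 m, r₂ = 1.80 m, r₃ = 1.95 m.
V = k[(-3.51×10⁻⁶)/(1.59) + (8.87×10⁻⁶)/(1.80) + (-2.91×10⁻⁶)/(1.95)] = 1.10×10⁴ V.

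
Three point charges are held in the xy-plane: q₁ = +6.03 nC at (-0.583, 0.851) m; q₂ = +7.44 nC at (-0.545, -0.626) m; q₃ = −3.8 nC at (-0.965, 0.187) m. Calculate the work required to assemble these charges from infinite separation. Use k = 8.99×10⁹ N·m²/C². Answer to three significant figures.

-2.74×10⁻⁷ J

The assembly work is the sum of pairwise potential energies, U = Σ_{i<j} kqᵢqⱼ/rᵢⱼ.
Pair separations: r₁₂ = 1.48 m, r₁₃ = 0.766 m, r₂₃ = 0.915 m.
U = (2.73×10⁻⁷) + (-2.69×10⁻⁷) + (-2.78×10⁻⁷) = -2.74×10⁻⁷ J.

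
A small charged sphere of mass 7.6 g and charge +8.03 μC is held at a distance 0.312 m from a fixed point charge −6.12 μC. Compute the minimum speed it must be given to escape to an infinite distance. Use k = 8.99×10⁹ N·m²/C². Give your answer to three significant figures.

19.3 m/s

To just escape, total mechanical energy must reach zero at infinity: ½mv²_min + U = 0, so ½mv²_min = −U = |kQq|/r.
|U| = |kQq|/r = (8.99×10⁹ N·m²/C²)(6.12×10⁻⁶)(8.03×10⁻⁶)/(0.312) = 1.42 J.
v_min = √(2|U|/m) = √(2·1.42/7.60×10⁻³) = 19.3 m/s.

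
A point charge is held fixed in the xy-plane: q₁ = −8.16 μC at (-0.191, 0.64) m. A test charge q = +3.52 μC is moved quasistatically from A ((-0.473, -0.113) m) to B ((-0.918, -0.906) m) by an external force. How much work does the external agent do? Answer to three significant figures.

0.170 J

For quasistatic motion the external work equals the change in potential energy: W_ext = qΔV = q(V_B − V_A).
At A: distance to the source charge is 0.804 m; V_A = kq₁/r = -9.12×10⁴ V.
At B: distance to the source charge is 1.71 m; V_B = kq₁/r = -4.29×10⁴ V.
ΔV = V_B − V_A = 4.83×10⁴ V.
W_ext = qΔV = (3.52×10⁻⁶ C)(4.83×10⁴ V) = 0.170 J.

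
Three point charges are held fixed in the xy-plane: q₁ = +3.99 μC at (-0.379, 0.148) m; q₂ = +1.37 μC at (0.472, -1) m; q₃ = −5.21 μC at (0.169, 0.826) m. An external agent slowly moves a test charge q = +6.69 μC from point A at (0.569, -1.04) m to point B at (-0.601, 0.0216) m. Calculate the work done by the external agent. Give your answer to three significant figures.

-0.0654 J

For quasistatic motion the external work equals the change in potential energy: W_ext = qΔV = q(V_B − V_A).
At A: distances to the source charges are 1.52 m, 0.105 m, 1.91 m; V_A = Σ kqᵢ/rᵢ = 1.16×10⁵ V.
At B: distances to the source charges are 0.255 m, 1.48 m, 1.11 m; V_B = Σ kqᵢ/rᵢ = 1.07×10⁵ V.
ΔV = V_B − V_A = -9780 V.
W_ext = qΔV = (6.69×10⁻⁶ C)(-9780 V) = -0.0654 J.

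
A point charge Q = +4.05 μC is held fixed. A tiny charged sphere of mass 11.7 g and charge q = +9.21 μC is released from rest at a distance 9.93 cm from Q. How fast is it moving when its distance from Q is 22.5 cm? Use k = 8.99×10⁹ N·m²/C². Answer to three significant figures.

18.0 m/s

Only the electrostatic force acts, so mechanical energy is conserved: ½mv² = U₁ − U₂ = kQq(1/r₁ − 1/r₂).
U₁ − U₂ = (8.99×10⁹ N·m²/C²)(4.05×10⁻⁶ C)(9.21×10⁻⁶ C)(1/0.0993 − 1/0.225) = 1.89 J.
v = √(2·1.89/0.0117) = 18.0 m/s.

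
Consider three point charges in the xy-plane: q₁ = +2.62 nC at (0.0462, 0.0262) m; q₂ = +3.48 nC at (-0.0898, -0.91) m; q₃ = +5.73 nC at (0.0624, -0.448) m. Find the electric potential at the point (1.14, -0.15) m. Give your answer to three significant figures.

89.0 V

Electric potential is a scalar, so the contributions from each charge add algebraically: V = Σ kqᵢ/rᵢ.
Distances from the field point to each charge: r₁ = 1.11 m, r₂ = 1.45 m, r₃ = 1.12 m.
V = k[(2.62×10⁻⁹)/(1.11) + (3.48×10⁻⁹)/(1.45) + (5.73×10⁻⁹)/(1.12)] = 89.0 V.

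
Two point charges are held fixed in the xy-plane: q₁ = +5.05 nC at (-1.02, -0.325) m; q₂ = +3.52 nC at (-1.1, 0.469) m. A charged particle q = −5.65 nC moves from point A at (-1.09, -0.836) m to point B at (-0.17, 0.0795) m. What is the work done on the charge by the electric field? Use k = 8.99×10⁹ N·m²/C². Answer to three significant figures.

The work done by the electric force is W_field = −ΔU = −q(V_B − V_A) = q(V_A − V_B).
At A: distances to the source charges are 0.516 m, 1.31 m; V_A = Σ kqᵢ/rᵢ = 112 V.
At B: distances to the source charges are 0.941 m, 1.01 m; V_B = Σ kqᵢ/rᵢ = 79.6 V.
ΔV = V_B − V_A = -32.7 V.
W_field = −qΔV = −(-5.65×10⁻⁹ C)(-32.7 V) = -1.85×10⁻⁷ J.

-1.85×10⁻⁷ J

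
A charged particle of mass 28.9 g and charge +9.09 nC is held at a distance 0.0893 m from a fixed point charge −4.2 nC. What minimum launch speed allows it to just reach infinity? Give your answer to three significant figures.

0.0163 m/s

To just escape, total mechanical energy must reach zero at infinity: ½mv²_min + U = 0, so ½mv²_min = −U = |kQq|/r.
|U| = |kQq|/r = (8.99×10⁹ N·m²/C²)(4.20×10⁻⁹)(9.09×10⁻⁹)/(0.0893) = 3.84×10⁻⁶ J.
v_min = √(2|U|/m) = √(2·3.84×10⁻⁶/0.0289) = 0.0163 m/s.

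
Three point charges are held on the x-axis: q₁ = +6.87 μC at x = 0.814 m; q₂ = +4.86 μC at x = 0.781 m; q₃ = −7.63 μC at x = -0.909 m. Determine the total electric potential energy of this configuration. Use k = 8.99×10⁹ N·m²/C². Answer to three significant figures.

8.62 J

The work to assemble the configuration equals its total potential energy, U = Σ kqᵢqⱼ/rᵢⱼ over all pairs.
Pair separations: r₁₂ = 0.0330 m, r₁₃ = 1.72 m, r₂₃ = 1.69 m.
U = (9.10) + (-0.273) + (-0.197) = 8.62 J.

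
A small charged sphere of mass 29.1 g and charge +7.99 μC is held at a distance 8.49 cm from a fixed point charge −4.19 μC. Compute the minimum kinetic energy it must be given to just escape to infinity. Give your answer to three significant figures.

To just escape, total mechanical energy must reach zero at infinity: ½mv²_min + U = 0, so ½mv²_min = −U = |kQq|/r.
|U| = |kQq|/r = (8.99×10⁹ N·m²/C²)(4.19×10⁻⁶)(7.99×10⁻⁶)/(0.0849) = 3.54 J.

3.54 J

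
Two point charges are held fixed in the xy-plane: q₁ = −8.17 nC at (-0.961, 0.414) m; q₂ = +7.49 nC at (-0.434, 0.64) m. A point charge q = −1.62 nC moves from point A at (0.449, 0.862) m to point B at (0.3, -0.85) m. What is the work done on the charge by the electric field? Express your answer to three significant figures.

The work done by the electric force is W_field = −ΔU = −q(V_B − V_A) = q(V_A − V_B).
At A: distances to the source charges are 1.48 m, 0.910 m; V_A = Σ kqᵢ/rᵢ = 24.3 V.
At B: distances to the source charges are 1.79 m, 1.66 m; V_B = Σ kqᵢ/rᵢ = -0.598 V.
ΔV = V_B − V_A = -24.9 V.
W_field = −qΔV = −(-1.62×10⁻⁹ C)(-24.9 V) = -4.04×10⁻⁸ J.

-4.04×10⁻⁸ J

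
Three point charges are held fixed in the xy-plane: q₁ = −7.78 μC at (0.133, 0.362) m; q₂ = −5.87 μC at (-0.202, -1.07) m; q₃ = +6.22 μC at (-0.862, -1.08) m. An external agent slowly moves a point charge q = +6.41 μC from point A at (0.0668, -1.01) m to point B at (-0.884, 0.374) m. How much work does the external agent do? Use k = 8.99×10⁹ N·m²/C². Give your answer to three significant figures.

0.764 J

For quasistatic motion the external work equals the change in potential energy: W_ext = qΔV = q(V_B − V_A).
At A: distances to the source charges are 1.37 m, 0.275 m, 0.931 m; V_A = Σ kqᵢ/rᵢ = -1.82×10⁵ V.
At B: distances to the source charges are 1.02 m, 1.60 m, 1.45 m; V_B = Σ kqᵢ/rᵢ = -6.34×10⁴ V.
ΔV = V_B − V_A = 1.19×10⁵ V.
W_ext = qΔV = (6.41×10⁻⁶ C)(1.19×10⁵ V) = 0.764 J.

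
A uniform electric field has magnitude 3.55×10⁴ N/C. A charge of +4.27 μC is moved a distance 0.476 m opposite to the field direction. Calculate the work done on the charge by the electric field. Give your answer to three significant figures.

The potential change for a displacement 0.476 m opposite to the field direction is ΔV = +Ed = 1.69×10⁴ V.
W_field = −qΔV = -0.0722 J.

-0.0722 J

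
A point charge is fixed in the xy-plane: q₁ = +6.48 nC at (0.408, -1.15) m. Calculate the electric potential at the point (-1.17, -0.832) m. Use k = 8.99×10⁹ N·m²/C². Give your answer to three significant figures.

36.2 V

The total potential is the scalar sum of each charge's contribution, V = Σ kqᵢ/rᵢ.
Distances from the field point to each charge: r₁ = 1.61 m.
V = k[(6.48×10⁻⁹)/(1.61)] = 36.2 V.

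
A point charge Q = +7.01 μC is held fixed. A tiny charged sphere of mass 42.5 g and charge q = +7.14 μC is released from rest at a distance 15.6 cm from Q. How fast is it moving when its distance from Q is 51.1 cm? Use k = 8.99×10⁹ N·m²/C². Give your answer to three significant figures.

9.71 m/s

Only the electrostatic force acts, so mechanical energy is conserved: ½mv² = U₁ − U₂ = kQq(1/r₁ − 1/r₂).
U₁ − U₂ = (8.99×10⁹ N·m²/C²)(7.01×10⁻⁶ C)(7.14×10⁻⁶ C)(1/0.156 − 1/0.511) = 2.00 J.
v = √(2·2.00/0.0425) = 9.71 m/s.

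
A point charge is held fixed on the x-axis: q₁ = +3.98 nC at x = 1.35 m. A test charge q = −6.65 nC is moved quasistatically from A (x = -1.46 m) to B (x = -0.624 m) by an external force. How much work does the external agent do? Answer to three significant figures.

-3.59×10⁻⁸ J

For quasistatic motion the external work equals the change in potential energy: W_ext = qΔV = q(V_B − V_A).
At A: distance to the source charge is 2.81 m; V_A = kq₁/r = 12.7 V.
At B: distance to the source charge is 1.97 m; V_B = kq₁/r = 18.1 V.
ΔV = V_B − V_A = 5.39 V.
W_ext = qΔV = (-6.65×10⁻⁹ C)(5.39 V) = -3.59×10⁻⁸ J.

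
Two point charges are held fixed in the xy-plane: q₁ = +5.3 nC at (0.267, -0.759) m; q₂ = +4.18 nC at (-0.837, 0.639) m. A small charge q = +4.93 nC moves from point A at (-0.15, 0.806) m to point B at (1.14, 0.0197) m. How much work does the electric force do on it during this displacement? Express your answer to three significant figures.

1.17×10⁻⁷ J

The work done by the electric force is W_field = −ΔU = −q(V_B − V_A) = q(V_A − V_B).
At A: distances to the source charges are 1.62 m, 0.707 m; V_A = Σ kqᵢ/rᵢ = 82.6 V.
At B: distances to the source charges are 1.17 m, 2.07 m; V_B = Σ kqᵢ/rᵢ = 58.9 V.
ΔV = V_B − V_A = -23.7 V.
W_field = −qΔV = −(4.93×10⁻⁹ C)(-23.7 V) = 1.17×10⁻⁷ J.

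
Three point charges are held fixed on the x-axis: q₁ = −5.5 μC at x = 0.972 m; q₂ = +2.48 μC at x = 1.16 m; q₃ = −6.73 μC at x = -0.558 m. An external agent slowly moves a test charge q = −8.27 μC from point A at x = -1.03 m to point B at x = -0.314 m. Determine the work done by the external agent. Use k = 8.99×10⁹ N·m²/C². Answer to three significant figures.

For quasistatic motion the external work equals the change in potential energy: W_ext = qΔV = q(V_B − V_A).
At A: distances to the source charges are 2.00 m, 2.19 m, 0.472 m; V_A = Σ kqᵢ/rᵢ = -1.43×10⁵ V.
At B: distances to the source charges are 1.29 m, 1.47 m, 0.244 m; V_B = Σ kqᵢ/rᵢ = -2.71×10⁵ V.
ΔV = V_B − V_A = -1.29×10⁵ V.
W_ext = qΔV = (-8.27×10⁻⁶ C)(-1.29×10⁵ V) = 1.06 J.

1.06 J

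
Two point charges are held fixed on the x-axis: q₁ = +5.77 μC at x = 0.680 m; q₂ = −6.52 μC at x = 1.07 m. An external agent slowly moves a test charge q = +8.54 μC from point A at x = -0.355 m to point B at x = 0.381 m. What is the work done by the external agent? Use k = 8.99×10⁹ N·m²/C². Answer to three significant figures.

For quasistatic motion the external work equals the change in potential energy: W_ext = qΔV = q(V_B − V_A).
At A: distances to the source charges are 1.04 m, 1.43 m; V_A = Σ kqᵢ/rᵢ = 8980 V.
At B: distances to the source charges are 0.299 m, 0.689 m; V_B = Σ kqᵢ/rᵢ = 8.84×10⁴ V.
ΔV = V_B − V_A = 7.94×10⁴ V.
W_ext = qΔV = (8.54×10⁻⁶ C)(7.94×10⁴ V) = 0.678 J.

0.678 J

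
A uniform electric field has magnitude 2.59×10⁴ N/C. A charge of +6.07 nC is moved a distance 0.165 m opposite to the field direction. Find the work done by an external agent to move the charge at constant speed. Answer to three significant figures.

2.59×10⁻⁵ J

The potential change for a displacement 0.165 m opposite to the field direction is ΔV = +Ed = 4270 V.
W_ext = qΔV = 2.59×10⁻⁵ J.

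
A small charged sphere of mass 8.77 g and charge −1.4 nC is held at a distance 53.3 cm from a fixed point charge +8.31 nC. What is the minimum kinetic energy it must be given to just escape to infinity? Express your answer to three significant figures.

1.96×10⁻⁷ J

To just escape, total mechanical energy must reach zero at infinity: ½mv²_min + U = 0, so ½mv²_min = −U = |kQq|/r.
|U| = |kQq|/r = (8.99×10⁹ N·m²/C²)(8.31×10⁻⁹)(1.40×10⁻⁹)/(0.533) = 1.96×10⁻⁷ J.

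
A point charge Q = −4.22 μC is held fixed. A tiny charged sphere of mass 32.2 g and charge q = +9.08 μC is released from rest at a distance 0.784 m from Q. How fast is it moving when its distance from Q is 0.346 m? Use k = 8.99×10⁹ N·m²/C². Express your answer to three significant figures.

5.88 m/s

Only the electrostatic force acts, so mechanical energy is conserved: ½mv² = U₁ − U₂ = kQq(1/r₁ − 1/r₂).
U₁ − U₂ = (8.99×10⁹ N·m²/C²)(-4.22×10⁻⁶ C)(9.08×10⁻⁶ C)(1/0.784 − 1/0.346) = 0.556 J.
v = √(2·0.556/0.0322) = 5.88 m/s.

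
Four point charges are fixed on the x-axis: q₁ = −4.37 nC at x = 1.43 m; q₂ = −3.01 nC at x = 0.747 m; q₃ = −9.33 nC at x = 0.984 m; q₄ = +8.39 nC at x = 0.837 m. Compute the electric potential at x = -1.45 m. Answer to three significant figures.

The total potential is the scalar sum of each charge's contribution, V = Σ kqᵢ/rᵢ.
Distances from the field point to each charge: r₁ = 2.88 m, r₂ = 2.20 m, r₃ = 2.43 m, r₄ = 2.29 m.
V = k[(-4.37×10⁻⁹)/(2.88) + (-3.01×10⁻⁹)/(2.20) + (-9.33×10⁻⁹)/(2.43) + (8.39×10⁻⁹)/(2.29)] = -27.4 V.

-27.4 V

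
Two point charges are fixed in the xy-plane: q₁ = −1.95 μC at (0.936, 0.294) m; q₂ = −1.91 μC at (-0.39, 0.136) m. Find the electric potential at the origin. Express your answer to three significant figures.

The total potential is the scalar sum of each charge's contribution, V = Σ kqᵢ/rᵢ.
Distances from the field point to each charge: r₁ = 0.981 m, r₂ = 0.413 m.
V = k[(-1.95×10⁻⁶)/(0.981) + (-1.91×10⁻⁶)/(0.413)] = -5.94×10⁴ V.

-5.94×10⁴ V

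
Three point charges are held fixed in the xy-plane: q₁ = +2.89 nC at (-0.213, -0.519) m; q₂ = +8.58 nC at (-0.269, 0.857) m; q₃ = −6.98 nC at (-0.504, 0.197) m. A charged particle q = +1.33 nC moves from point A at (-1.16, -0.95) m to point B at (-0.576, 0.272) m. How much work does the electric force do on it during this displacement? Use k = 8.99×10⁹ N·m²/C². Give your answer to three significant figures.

The work done by the electric force is W_field = −ΔU = −q(V_B − V_A) = q(V_A − V_B).
At A: distances to the source charges are 1.04 m, 2.01 m, 1.32 m; V_A = Σ kqᵢ/rᵢ = 15.8 V.
At B: distances to the source charges are 0.870 m, 0.661 m, 0.104 m; V_B = Σ kqᵢ/rᵢ = -457 V.
ΔV = V_B − V_A = -473 V.
W_field = −qΔV = −(1.33×10⁻⁹ C)(-473 V) = 6.29×10⁻⁷ J.

6.29×10⁻⁷ J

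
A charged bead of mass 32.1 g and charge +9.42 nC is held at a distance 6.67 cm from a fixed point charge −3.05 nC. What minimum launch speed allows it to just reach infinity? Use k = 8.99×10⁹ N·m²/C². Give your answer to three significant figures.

0.0155 m/s

To just escape, total mechanical energy must reach zero at infinity: ½mv²_min + U = 0, so ½mv²_min = −U = |kQq|/r.
|U| = |kQq|/r = (8.99×10⁹ N·m²/C²)(3.05×10⁻⁹)(9.42×10⁻⁹)/(0.0667) = 3.87×10⁻⁶ J.
v_min = √(2|U|/m) = √(2·3.87×10⁻⁶/0.0321) = 0.0155 m/s.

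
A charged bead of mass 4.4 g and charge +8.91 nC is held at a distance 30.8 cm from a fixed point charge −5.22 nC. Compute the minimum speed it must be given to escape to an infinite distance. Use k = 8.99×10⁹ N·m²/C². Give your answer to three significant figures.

To just escape, total mechanical energy must reach zero at infinity: ½mv²_min + U = 0, so ½mv²_min = −U = |kQq|/r.
|U| = |kQq|/r = (8.99×10⁹ N·m²/C²)(5.22×10⁻⁹)(8.91×10⁻⁹)/(0.308) = 1.36×10⁻⁶ J.
v_min = √(2|U|/m) = √(2·1.36×10⁻⁶/4.40×10⁻³) = 0.0248 m/s.

0.0248 m/s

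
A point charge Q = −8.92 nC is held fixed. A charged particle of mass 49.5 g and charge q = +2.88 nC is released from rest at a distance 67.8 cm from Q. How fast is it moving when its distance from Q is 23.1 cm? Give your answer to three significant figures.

5.16×10⁻³ m/s

Only the electrostatic force acts, so mechanical energy is conserved: ½mv² = U₁ − U₂ = kQq(1/r₁ − 1/r₂).
U₁ − U₂ = (8.99×10⁹ N·m²/C²)(-8.92×10⁻⁹ C)(2.88×10⁻⁹ C)(1/0.678 − 1/0.231) = 6.59×10⁻⁷ J.
v = √(2·6.59×10⁻⁷/0.0495) = 5.16×10⁻³ m/s.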